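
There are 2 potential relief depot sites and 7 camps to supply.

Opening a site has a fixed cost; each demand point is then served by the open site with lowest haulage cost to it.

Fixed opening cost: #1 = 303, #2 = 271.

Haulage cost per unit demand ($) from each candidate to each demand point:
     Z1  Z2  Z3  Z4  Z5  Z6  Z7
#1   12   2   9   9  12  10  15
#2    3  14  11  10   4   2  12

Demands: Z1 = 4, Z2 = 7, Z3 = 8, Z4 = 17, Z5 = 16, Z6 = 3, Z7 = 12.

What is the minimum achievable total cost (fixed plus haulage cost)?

Open {#2}: assign each demand point to its cheapest open site.
  Z1→#2 4×3=12, Z2→#2 7×14=98, Z3→#2 8×11=88, Z4→#2 17×10=170, Z5→#2 16×4=64, Z6→#2 3×2=6, Z7→#2 12×12=144
  haulage cost 582, fixed 271 → total 853.
Compare {#1}: haulage cost 689 + fixed 303 = 992.
Compare {#1, #2}: haulage cost 465 + fixed 574 = 1039.

853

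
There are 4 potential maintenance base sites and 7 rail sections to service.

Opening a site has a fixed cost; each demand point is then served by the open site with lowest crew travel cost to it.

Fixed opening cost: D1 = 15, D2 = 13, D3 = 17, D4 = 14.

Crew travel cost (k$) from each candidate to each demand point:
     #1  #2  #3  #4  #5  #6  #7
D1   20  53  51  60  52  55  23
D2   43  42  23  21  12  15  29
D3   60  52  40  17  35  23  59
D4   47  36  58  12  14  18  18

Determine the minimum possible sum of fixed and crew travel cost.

Open {D1, D2, D4}: assign each demand point to its cheapest open site.
  #1→D1 20, #2→D4 36, #3→D2 23, #4→D4 12, #5→D2 12, #6→D2 15, #7→D4 18
  crew travel cost 136, fixed 42 → total 178.
Compare {D1, D2}: crew travel cost 156 + fixed 28 = 184.
Compare {D2, D4}: crew travel cost 159 + fixed 27 = 186.
Compare {D1, D2, D3, D4}: crew travel cost 136 + fixed 59 = 195.
All other subsets cost ≥ 184. Minimum total cost: 178.

178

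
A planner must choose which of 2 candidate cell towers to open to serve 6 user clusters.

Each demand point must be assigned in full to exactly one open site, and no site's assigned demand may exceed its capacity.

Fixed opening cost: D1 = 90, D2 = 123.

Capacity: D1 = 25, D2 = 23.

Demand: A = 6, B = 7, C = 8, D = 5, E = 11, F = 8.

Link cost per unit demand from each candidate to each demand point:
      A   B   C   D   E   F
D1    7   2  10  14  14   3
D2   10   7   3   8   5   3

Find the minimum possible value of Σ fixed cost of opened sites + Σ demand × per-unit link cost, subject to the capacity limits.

486

Open {D1, D2}; cheapest assignment that respects the capacities:
  D1 (cap 25, load 23): B, C, F — cost 7×2 + 8×10 + 8×3 = 118
  D2 (cap 23, load 22): A, D, E — cost 6×10 + 5×8 + 11×5 = 155
  Shipping 273, fixed 213 → total 486.
  Any other capacity-feasible assignment to {D1, D2} ships for at least 273.
Total demand is 45 and no other set of sites has combined capacity ≥ 45, so {D1, D2} is the only feasible choice of open sites. Minimum: 486.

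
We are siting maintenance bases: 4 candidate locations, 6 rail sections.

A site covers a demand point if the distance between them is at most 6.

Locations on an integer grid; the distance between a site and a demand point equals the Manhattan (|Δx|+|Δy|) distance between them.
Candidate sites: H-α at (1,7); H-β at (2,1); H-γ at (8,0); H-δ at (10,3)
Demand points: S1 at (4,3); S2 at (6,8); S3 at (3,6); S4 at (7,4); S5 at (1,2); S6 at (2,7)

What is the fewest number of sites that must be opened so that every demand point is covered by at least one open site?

2

Coverage sets (demand points within 6 of each site):
  H-α: {S2, S3, S5, S6}
  H-β: {S1, S3, S5, S6}
  H-γ: {S4}
  H-δ: {S1, S4}
No single site covers all 6 demand points.
But {H-α, H-δ} covers everything, so the minimum is 2.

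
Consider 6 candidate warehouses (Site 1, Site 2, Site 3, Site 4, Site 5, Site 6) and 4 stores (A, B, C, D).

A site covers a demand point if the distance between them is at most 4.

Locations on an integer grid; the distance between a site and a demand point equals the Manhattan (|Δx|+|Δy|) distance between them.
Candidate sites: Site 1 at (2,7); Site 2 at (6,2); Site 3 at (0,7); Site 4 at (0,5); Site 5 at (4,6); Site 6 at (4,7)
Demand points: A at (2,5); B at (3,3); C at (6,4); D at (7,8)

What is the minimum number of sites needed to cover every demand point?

Coverage sets (demand points within 4 of each site):
  Site 1: {A}
  Site 2: {B, C}
  Site 3: {A}
  Site 4: {A}
  Site 5: {A, B, C}
  Site 6: {A, D}
No single site covers all 4 demand points.
But {Site 2, Site 6} covers everything, so the minimum is 2.

2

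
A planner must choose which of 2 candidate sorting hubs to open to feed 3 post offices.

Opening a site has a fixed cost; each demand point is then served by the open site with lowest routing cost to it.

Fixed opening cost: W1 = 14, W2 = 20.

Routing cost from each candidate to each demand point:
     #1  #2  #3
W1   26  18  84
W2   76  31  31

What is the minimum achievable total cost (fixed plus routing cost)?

109

Open {W1, W2}: assign each demand point to its cheapest open site.
  #1→W1 26, #2→W1 18, #3→W2 31
  routing cost 75, fixed 34 → total 109.
Compare {W1}: routing cost 128 + fixed 14 = 142.
Compare {W2}: routing cost 138 + fixed 20 = 158.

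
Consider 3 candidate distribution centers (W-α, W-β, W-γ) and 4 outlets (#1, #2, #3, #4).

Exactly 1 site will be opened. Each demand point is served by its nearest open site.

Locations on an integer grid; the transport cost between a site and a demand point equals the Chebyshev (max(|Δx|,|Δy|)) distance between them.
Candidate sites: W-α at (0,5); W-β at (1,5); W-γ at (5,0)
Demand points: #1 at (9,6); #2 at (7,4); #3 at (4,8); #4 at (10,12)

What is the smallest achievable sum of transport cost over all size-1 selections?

Open {W-β}.
  #1→W-β 8, #2→W-β 6, #3→W-β 3, #4→W-β 9  ⇒ total 26.
Compare {W-α}: total 30.
Compare {W-γ}: total 30.

26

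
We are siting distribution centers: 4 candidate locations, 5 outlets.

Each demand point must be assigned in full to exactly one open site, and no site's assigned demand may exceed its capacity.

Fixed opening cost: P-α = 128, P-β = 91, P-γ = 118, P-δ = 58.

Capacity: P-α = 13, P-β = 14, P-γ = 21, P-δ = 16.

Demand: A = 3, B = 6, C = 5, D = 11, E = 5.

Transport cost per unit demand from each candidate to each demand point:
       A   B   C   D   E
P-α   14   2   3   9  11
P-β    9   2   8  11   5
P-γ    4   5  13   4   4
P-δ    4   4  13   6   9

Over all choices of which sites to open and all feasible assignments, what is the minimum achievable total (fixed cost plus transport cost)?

337

Open {P-β, P-γ}; cheapest assignment that respects the capacities:
  P-β (cap 14, load 11): B, C — cost 6×2 + 5×8 = 52
  P-γ (cap 21, load 19): A, D, E — cost 3×4 + 11×4 + 5×4 = 76
  Shipping 128, fixed 209 → total 337.
  Any other capacity-feasible assignment to {P-β, P-γ} ships for at least 128.
Compare {P-β, P-δ}: its best feasible assignment gives total 339.
Compare {P-γ, P-δ}: its best feasible assignment gives total 341.
Every other set of open sites that can feasibly serve all demand totals ≥ 339 even under its best assignment. Minimum: 337.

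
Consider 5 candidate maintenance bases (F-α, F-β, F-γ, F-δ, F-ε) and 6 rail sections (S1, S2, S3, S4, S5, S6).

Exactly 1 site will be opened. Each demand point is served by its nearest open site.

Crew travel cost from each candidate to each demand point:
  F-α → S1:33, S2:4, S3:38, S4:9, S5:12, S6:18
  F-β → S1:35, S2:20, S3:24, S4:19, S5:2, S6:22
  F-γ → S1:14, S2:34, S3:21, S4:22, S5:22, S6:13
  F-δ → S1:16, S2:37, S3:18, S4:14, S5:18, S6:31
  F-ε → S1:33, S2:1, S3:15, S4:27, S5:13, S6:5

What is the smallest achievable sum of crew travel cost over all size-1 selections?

94

Open {F-ε}.
  S1→F-ε 33, S2→F-ε 1, S3→F-ε 15, S4→F-ε 27, S5→F-ε 13, S6→F-ε 5  ⇒ total 94.
Compare {F-α}: total 114.
Compare {F-β}: total 122.
No size-1 selection does better; minimum is 94.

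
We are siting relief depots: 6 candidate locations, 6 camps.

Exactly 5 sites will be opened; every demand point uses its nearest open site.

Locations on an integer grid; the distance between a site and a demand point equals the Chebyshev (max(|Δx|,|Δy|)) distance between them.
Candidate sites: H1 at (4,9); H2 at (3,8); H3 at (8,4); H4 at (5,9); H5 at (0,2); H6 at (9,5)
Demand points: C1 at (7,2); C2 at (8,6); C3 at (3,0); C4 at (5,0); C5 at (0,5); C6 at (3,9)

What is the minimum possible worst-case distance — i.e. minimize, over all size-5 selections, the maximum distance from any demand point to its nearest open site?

4

Open {H1, H2, H3, H4, H5}.
  Farthest demand point is C4 at distance 4 (to H3); all others are ≤ 4.
With {H1, H2, H3, H5, H6} the worst case is 4.
With {H1, H3, H4, H5, H6} the worst case is 4.
No size-5 selection achieves below 4.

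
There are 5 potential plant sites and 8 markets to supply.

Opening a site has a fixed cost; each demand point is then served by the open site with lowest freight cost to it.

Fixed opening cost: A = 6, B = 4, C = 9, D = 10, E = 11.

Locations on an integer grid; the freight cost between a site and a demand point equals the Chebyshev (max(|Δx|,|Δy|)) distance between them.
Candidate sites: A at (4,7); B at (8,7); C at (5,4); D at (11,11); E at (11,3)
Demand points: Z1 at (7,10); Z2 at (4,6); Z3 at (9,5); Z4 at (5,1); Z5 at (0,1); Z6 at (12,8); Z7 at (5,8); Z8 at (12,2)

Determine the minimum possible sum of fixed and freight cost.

38

Open {A, B}: assign each demand point to its cheapest open site.
  Z1→A 3, Z2→A 1, Z3→B 2, Z4→A 6, Z5→A 6, Z6→B 4, Z7→A 1, Z8→B 5
  freight cost 28, fixed 10 → total 38.
Compare {B}: freight cost 35 + fixed 4 = 39.
Compare {B, C}: freight cost 27 + fixed 13 = 40.
Compare {A, E}: freight cost 25 + fixed 17 = 42.
All other subsets cost ≥ 39. Minimum total cost: 38.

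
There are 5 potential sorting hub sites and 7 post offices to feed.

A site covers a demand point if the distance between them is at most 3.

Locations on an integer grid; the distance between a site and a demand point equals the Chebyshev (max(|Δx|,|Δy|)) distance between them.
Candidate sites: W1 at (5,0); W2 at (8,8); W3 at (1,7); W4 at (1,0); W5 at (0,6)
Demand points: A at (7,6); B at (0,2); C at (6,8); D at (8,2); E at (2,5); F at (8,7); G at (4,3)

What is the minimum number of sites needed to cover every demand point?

Coverage sets (demand points within 3 of each site):
  W1: {D, G}
  W2: {A, C, F}
  W3: {E}
  W4: {B, G}
  W5: {E}
No 3 sites suffice: every size-3 union leaves at least one demand point uncovered.
But {W1, W2, W3, W4} covers everything, so the minimum is 4.

4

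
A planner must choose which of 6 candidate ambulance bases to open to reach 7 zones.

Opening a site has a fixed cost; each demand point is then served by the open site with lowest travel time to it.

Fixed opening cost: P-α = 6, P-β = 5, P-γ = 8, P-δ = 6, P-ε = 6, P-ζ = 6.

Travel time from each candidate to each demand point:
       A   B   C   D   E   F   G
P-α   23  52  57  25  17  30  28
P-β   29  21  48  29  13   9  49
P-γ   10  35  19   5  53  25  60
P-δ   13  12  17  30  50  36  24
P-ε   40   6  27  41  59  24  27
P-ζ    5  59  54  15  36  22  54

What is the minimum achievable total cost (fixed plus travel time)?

108

Open {P-β, P-γ, P-ε}: assign each demand point to its cheapest open site.
  A→P-γ 10, B→P-ε 6, C→P-γ 19, D→P-γ 5, E→P-β 13, F→P-β 9, G→P-ε 27
  travel time 89, fixed 19 → total 108.
Compare {P-β, P-γ, P-δ}: travel time 90 + fixed 19 = 109.
Compare {P-β, P-γ, P-δ, P-ε}: travel time 84 + fixed 25 = 109.
Compare {P-β, P-γ, P-ε, P-ζ}: travel time 84 + fixed 25 = 109.
All other subsets cost ≥ 109. Minimum total cost: 108.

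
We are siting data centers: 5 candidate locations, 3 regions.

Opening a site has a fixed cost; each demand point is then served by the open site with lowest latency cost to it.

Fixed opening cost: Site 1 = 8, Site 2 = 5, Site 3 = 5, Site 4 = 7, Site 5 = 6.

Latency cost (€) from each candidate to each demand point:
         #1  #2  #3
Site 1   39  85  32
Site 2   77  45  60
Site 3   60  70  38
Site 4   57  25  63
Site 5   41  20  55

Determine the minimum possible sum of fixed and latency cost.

Open {Site 1, Site 5}: assign each demand point to its cheapest open site.
  #1→Site 1 39, #2→Site 5 20, #3→Site 1 32
  latency cost 91, fixed 14 → total 105.
Compare {Site 3, Site 5}: latency cost 99 + fixed 11 = 110.
Compare {Site 1, Site 2, Site 5}: latency cost 91 + fixed 19 = 110.
Compare {Site 1, Site 3, Site 5}: latency cost 91 + fixed 19 = 110.
All other subsets cost ≥ 110. Minimum total cost: 105.

105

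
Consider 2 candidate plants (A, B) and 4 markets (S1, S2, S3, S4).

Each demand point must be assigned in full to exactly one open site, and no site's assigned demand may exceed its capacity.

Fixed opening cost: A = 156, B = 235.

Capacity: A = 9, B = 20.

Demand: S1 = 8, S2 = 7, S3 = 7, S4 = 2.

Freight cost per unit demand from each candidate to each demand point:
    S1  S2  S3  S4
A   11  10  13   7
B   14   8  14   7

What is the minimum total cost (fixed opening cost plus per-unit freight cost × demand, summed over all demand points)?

Open {A, B}; cheapest assignment that respects the capacities:
  A (cap 9, load 8): S1 — cost 8×11 = 88
  B (cap 20, load 16): S2, S3, S4 — cost 7×8 + 7×14 + 2×7 = 168
  Shipping 256, fixed 391 → total 647.
  Any other capacity-feasible assignment to {A, B} ships for at least 256.
Total demand is 24 and no other set of sites has combined capacity ≥ 24, so {A, B} is the only feasible choice of open sites. Minimum: 647.

647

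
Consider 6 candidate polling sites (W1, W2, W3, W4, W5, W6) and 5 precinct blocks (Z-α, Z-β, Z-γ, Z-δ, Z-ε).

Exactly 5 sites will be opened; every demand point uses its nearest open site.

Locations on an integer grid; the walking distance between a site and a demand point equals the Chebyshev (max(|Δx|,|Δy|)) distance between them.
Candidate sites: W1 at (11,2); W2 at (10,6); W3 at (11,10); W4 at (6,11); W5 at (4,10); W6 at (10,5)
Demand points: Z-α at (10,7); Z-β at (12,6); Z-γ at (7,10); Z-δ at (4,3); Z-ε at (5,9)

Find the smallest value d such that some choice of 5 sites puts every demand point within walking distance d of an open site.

6

Open {W1, W2, W3, W4, W5}.
  Farthest demand point is Z-δ at walking distance 6 (to W2); all others are ≤ 6.
With {W1, W2, W3, W4, W6} the worst case is 6.
With {W1, W2, W3, W5, W6} the worst case is 6.
No size-5 selection achieves below 6.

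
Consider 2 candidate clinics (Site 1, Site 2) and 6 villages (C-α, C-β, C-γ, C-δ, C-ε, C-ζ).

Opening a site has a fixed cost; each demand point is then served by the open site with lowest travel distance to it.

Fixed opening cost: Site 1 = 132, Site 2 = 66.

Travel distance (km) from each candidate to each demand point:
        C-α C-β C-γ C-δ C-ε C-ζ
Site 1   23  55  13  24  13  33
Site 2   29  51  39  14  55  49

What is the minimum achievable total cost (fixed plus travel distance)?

Open {Site 1}: assign each demand point to its cheapest open site.
  C-α→Site 1 23, C-β→Site 1 55, C-γ→Site 1 13, C-δ→Site 1 24, C-ε→Site 1 13, C-ζ→Site 1 33
  travel distance 161, fixed 132 → total 293.
Compare {Site 2}: travel distance 237 + fixed 66 = 303.
Compare {Site 1, Site 2}: travel distance 147 + fixed 198 = 345.

293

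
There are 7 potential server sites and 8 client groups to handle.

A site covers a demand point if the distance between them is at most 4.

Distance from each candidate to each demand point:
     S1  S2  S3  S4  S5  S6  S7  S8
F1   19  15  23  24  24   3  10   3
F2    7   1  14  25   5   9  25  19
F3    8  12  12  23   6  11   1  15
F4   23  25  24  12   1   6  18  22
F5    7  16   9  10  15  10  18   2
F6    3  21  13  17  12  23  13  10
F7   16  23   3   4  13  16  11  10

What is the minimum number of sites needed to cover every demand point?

Coverage sets (demand points within 4 of each site):
  F1: {S6, S8}
  F2: {S2}
  F3: {S7}
  F4: {S5}
  F5: {S8}
  F6: {S1}
  F7: {S3, S4}
No 5 sites suffice: every size-5 union leaves at least one demand point uncovered.
But {F1, F2, F3, F4, F6, F7} covers everything, so the minimum is 6.

6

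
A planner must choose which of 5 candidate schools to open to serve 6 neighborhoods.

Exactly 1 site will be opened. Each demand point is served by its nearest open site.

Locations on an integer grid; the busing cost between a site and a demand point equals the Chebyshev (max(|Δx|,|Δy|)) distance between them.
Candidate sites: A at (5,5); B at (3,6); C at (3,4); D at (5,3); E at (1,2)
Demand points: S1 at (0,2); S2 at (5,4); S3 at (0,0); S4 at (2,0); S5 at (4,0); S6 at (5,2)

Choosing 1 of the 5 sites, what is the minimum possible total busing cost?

Open {E}.
  S1→E 1, S2→E 4, S3→E 2, S4→E 2, S5→E 3, S6→E 4  ⇒ total 16.
Compare {D}: total 18.
Compare {C}: total 19.
No size-1 selection does better; minimum is 16.

16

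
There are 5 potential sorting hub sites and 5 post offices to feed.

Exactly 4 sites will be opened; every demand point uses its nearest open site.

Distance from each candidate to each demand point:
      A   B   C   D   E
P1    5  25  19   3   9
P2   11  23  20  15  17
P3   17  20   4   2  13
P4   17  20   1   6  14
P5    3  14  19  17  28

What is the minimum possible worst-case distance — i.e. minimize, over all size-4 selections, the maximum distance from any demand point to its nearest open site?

Open {P1, P2, P3, P5}.
  Farthest demand point is B at distance 14 (to P5); all others are ≤ 14.
With {P1, P2, P4, P5} the worst case is 14.
With {P1, P3, P4, P5} the worst case is 14.
No size-4 selection achieves below 14.

14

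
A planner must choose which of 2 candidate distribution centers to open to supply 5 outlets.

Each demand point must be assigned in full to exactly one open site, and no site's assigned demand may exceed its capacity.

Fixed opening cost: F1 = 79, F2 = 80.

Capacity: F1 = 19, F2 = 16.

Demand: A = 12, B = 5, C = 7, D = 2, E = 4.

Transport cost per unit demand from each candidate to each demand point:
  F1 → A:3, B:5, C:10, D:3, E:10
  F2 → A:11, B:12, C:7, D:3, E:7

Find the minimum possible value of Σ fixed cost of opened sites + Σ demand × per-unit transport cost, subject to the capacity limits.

303

Open {F1, F2}; cheapest assignment that respects the capacities:
  F1 (cap 19, load 19): A, B, D — cost 12×3 + 5×5 + 2×3 = 67
  F2 (cap 16, load 11): C, E — cost 7×7 + 4×7 = 77
  Shipping 144, fixed 159 → total 303.
  Any other capacity-feasible assignment to {F1, F2} ships for at least 144.
Total demand is 30 and no other set of sites has combined capacity ≥ 30, so {F1, F2} is the only feasible choice of open sites. Minimum: 303.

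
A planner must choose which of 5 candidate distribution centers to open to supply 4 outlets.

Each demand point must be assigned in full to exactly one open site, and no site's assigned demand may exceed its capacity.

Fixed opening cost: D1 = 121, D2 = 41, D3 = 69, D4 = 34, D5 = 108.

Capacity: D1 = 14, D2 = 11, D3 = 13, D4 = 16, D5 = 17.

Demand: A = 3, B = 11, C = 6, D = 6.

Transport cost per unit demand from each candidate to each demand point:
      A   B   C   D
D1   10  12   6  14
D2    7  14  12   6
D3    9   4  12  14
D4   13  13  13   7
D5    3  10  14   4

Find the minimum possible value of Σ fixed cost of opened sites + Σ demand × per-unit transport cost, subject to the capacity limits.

306

Open {D3, D4}; cheapest assignment that respects the capacities:
  D3 (cap 13, load 11): B — cost 11×4 = 44
  D4 (cap 16, load 15): A, C, D — cost 3×13 + 6×13 + 6×7 = 159
  Shipping 203, fixed 103 → total 306.
  Any other capacity-feasible assignment to {D3, D4} ships for at least 203.
Compare {D2, D3, D4}: its best feasible assignment gives total 323.
Compare {D3, D5}: its best feasible assignment gives total 338.
Every other set of open sites that can feasibly serve all demand totals ≥ 323 even under its best assignment. Minimum: 306.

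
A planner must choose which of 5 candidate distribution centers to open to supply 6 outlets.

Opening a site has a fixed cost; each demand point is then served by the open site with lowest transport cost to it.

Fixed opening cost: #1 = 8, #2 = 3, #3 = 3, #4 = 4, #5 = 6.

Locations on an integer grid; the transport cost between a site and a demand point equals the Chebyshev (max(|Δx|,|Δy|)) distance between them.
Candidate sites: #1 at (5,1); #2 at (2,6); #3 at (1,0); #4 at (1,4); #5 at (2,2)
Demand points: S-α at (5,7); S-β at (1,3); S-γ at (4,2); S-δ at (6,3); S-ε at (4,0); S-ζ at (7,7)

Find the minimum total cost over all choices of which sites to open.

Open {#5}: assign each demand point to its cheapest open site.
  S-α→#5 5, S-β→#5 1, S-γ→#5 2, S-δ→#5 4, S-ε→#5 2, S-ζ→#5 5
  transport cost 19, fixed 6 → total 25.
Compare {#1, #2}: transport cost 15 + fixed 11 = 26.
Compare {#2, #5}: transport cost 17 + fixed 9 = 26.
Compare {#4}: transport cost 23 + fixed 4 = 27.
All other subsets cost ≥ 26. Minimum total cost: 25.

25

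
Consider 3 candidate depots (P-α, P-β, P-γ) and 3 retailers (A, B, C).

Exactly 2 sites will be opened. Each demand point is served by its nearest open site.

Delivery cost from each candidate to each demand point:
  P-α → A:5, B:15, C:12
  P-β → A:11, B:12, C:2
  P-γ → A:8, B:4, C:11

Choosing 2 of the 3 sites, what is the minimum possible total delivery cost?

Open {P-β, P-γ}.
  A→P-γ 8, B→P-γ 4, C→P-β 2  ⇒ total 14.
Compare {P-α, P-β}: total 19.
Compare {P-α, P-γ}: total 20.

14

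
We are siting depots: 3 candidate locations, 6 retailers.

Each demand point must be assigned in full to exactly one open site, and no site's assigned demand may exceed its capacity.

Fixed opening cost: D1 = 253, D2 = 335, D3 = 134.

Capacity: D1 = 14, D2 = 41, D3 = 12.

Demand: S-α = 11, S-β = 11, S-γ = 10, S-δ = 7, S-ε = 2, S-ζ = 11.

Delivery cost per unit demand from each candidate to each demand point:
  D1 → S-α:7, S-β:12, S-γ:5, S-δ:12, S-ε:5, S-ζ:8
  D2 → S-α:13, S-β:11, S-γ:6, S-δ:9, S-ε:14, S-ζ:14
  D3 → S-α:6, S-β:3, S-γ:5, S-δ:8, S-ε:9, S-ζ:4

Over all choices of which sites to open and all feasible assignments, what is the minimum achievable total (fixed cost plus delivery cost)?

Open {D2, D3}; cheapest assignment that respects the capacities:
  D2 (cap 41, load 41): S-α, S-β, S-γ, S-δ, S-ε — cost 11×13 + 11×11 + 10×6 + 7×9 + 2×14 = 415
  D3 (cap 12, load 11): S-ζ — cost 11×4 = 44
  Shipping 459, fixed 469 → total 928.
  Any other capacity-feasible assignment to {D2, D3} ships for at least 459.
Compare {D1, D2}: its best feasible assignment gives total 1073.
Compare {D1, D2, D3}: its best feasible assignment gives total 1097.
Every other set of open sites that can feasibly serve all demand totals ≥ 1073 even under its best assignment. Minimum: 928.

928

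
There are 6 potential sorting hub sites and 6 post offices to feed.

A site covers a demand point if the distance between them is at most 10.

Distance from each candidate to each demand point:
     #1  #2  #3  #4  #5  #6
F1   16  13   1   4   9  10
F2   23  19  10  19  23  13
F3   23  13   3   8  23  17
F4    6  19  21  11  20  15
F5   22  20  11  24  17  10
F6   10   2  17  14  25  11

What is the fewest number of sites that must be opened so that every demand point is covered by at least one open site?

Coverage sets (demand points within 10 of each site):
  F1: {#3, #4, #5, #6}
  F2: {#3}
  F3: {#3, #4}
  F4: {#1}
  F5: {#6}
  F6: {#1, #2}
No single site covers all 6 demand points.
But {F1, F6} covers everything, so the minimum is 2.

2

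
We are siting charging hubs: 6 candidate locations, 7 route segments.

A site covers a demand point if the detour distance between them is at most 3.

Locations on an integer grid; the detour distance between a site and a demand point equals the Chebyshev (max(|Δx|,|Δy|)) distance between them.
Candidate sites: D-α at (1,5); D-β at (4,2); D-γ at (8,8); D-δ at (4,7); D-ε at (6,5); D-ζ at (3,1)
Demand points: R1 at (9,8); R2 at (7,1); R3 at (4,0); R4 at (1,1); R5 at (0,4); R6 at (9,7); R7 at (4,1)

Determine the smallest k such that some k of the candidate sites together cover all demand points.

Coverage sets (demand points within 3 of each site):
  D-α: {R5}
  D-β: {R2, R3, R4, R7}
  D-γ: {R1, R6}
  D-δ: {}
  D-ε: {R1, R6}
  D-ζ: {R3, R4, R5, R7}
No 2 sites suffice: every size-2 union leaves at least one demand point uncovered.
But {D-α, D-β, D-γ} covers everything, so the minimum is 3.

3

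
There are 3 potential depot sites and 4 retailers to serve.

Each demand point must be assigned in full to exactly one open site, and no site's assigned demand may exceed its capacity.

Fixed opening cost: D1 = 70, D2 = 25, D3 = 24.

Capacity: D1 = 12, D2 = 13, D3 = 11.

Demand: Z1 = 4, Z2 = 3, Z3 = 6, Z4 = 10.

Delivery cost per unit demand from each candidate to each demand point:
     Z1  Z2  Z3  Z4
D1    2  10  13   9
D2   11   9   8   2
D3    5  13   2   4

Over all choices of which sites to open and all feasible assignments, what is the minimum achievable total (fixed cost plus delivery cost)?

128

Open {D2, D3}; cheapest assignment that respects the capacities:
  D2 (cap 13, load 13): Z2, Z4 — cost 3×9 + 10×2 = 47
  D3 (cap 11, load 10): Z1, Z3 — cost 4×5 + 6×2 = 32
  Shipping 79, fixed 49 → total 128.
  Any other capacity-feasible assignment to {D2, D3} ships for at least 79.
Compare {D1, D2, D3}: its best feasible assignment gives total 186.
Compare {D1, D2}: its best feasible assignment gives total 228.
Every other set of open sites that can feasibly serve all demand totals ≥ 186 even under its best assignment. Minimum: 128.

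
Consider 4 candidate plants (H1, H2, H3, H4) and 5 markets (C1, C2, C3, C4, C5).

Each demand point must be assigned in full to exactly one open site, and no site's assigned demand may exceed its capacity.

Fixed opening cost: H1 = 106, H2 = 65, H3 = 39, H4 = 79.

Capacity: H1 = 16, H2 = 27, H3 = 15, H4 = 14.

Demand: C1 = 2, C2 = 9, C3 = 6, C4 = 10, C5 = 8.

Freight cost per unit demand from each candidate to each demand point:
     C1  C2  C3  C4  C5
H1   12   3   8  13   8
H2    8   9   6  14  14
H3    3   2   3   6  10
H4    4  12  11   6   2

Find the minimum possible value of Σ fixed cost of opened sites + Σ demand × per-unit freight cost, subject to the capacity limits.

Open {H1, H3, H4}; cheapest assignment that respects the capacities:
  H1 (cap 16, load 15): C2, C3 — cost 9×3 + 6×8 = 75
  H3 (cap 15, load 12): C1, C4 — cost 2×3 + 10×6 = 66
  H4 (cap 14, load 8): C5 — cost 8×2 = 16
  Shipping 157, fixed 224 → total 381.
  Any other capacity-feasible assignment to {H1, H3, H4} ships for at least 157.
Compare {H2, H3, H4}: its best feasible assignment gives total 382.
Compare {H2, H3}: its best feasible assignment gives total 399.
Every other set of open sites that can feasibly serve all demand totals ≥ 382 even under its best assignment. Minimum: 381.

381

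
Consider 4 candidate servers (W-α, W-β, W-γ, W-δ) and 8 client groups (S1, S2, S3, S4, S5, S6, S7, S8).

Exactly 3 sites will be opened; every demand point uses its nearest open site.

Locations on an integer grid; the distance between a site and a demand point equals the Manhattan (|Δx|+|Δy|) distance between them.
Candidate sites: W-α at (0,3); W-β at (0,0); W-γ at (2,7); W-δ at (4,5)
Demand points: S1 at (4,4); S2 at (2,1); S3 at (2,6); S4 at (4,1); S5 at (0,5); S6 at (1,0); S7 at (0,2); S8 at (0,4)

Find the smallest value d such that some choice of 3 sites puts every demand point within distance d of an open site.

4

Open {W-α, W-β, W-δ}.
  Farthest demand point is S4 at distance 4 (to W-δ); all others are ≤ 4.
With {W-α, W-γ, W-δ} the worst case is 4.
With {W-β, W-γ, W-δ} the worst case is 4.
No size-3 selection achieves below 4.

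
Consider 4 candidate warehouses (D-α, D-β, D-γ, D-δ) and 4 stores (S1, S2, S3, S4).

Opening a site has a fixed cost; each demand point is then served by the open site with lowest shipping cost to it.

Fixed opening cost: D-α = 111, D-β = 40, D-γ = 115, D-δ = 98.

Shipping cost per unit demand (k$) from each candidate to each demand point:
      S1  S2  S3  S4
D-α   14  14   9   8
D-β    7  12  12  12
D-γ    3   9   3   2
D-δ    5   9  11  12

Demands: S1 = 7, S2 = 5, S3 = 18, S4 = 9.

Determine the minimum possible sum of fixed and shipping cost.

253

Open {D-γ}: assign each demand point to its cheapest open site.
  S1→D-γ 7×3=21, S2→D-γ 5×9=45, S3→D-γ 18×3=54, S4→D-γ 9×2=18
  shipping cost 138, fixed 115 → total 253.
Compare {D-β, D-γ}: shipping cost 138 + fixed 155 = 293.
Compare {D-γ, D-δ}: shipping cost 138 + fixed 213 = 351.
Compare {D-α, D-γ}: shipping cost 138 + fixed 226 = 364.
All other subsets cost ≥ 293. Minimum total cost: 253.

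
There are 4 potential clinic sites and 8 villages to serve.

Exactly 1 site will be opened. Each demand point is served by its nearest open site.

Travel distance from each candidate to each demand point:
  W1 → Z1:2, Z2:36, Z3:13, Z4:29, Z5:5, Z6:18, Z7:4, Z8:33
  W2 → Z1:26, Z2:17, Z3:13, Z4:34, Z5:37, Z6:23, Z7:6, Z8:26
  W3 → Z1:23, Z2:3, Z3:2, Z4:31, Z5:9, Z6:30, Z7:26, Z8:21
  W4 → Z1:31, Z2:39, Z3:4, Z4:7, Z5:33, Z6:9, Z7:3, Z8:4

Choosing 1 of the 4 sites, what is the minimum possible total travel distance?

Open {W4}.
  Z1→W4 31, Z2→W4 39, Z3→W4 4, Z4→W4 7, Z5→W4 33, Z6→W4 9, Z7→W4 3, Z8→W4 4  ⇒ total 130.
Compare {W1}: total 140.
Compare {W3}: total 145.
No size-1 selection does better; minimum is 130.

130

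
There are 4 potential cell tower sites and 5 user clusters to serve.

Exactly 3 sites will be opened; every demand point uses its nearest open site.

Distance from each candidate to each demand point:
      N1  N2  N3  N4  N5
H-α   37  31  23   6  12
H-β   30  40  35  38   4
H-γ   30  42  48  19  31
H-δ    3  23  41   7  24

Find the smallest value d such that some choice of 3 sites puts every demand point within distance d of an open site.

Open {H-α, H-β, H-δ}.
  Farthest demand point is N2 at distance 23 (to H-δ); all others are ≤ 23.
With {H-α, H-γ, H-δ} the worst case is 23.
With {H-α, H-β, H-γ} the worst case is 31.
No size-3 selection achieves below 23.

23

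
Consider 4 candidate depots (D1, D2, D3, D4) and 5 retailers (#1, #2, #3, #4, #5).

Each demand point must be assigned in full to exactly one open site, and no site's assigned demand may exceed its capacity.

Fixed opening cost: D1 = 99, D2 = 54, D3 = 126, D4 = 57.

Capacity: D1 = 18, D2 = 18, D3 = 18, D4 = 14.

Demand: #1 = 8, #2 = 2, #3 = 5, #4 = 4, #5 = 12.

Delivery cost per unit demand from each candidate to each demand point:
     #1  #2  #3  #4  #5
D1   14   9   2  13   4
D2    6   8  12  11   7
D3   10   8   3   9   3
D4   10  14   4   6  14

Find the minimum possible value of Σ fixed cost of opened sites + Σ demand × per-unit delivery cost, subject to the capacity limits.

Open {D1, D2}; cheapest assignment that respects the capacities:
  D1 (cap 18, load 17): #3, #5 — cost 5×2 + 12×4 = 58
  D2 (cap 18, load 14): #1, #2, #4 — cost 8×6 + 2×8 + 4×11 = 108
  Shipping 166, fixed 153 → total 319.
  Any other capacity-feasible assignment to {D1, D2} ships for at least 166.
Compare {D2, D3}: its best feasible assignment gives total 339.
Compare {D1, D4}: its best feasible assignment gives total 346.
Every other set of open sites that can feasibly serve all demand totals ≥ 339 even under its best assignment. Minimum: 319.

319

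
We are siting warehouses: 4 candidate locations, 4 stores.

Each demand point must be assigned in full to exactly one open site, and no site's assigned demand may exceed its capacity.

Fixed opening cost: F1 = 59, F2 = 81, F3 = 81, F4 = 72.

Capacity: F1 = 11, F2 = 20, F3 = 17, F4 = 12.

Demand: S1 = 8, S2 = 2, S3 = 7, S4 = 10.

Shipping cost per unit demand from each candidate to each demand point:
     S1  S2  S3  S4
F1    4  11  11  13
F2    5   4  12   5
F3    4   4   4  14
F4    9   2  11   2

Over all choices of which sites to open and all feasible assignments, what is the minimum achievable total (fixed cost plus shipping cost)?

Open {F3, F4}; cheapest assignment that respects the capacities:
  F3 (cap 17, load 15): S1, S3 — cost 8×4 + 7×4 = 60
  F4 (cap 12, load 12): S2, S4 — cost 2×2 + 10×2 = 24
  Shipping 84, fixed 153 → total 237.
  Any other capacity-feasible assignment to {F3, F4} ships for at least 84.
Compare {F2, F3}: its best feasible assignment gives total 280.
Compare {F1, F3, F4}: its best feasible assignment gives total 296.
Every other set of open sites that can feasibly serve all demand totals ≥ 280 even under its best assignment. Minimum: 237.

237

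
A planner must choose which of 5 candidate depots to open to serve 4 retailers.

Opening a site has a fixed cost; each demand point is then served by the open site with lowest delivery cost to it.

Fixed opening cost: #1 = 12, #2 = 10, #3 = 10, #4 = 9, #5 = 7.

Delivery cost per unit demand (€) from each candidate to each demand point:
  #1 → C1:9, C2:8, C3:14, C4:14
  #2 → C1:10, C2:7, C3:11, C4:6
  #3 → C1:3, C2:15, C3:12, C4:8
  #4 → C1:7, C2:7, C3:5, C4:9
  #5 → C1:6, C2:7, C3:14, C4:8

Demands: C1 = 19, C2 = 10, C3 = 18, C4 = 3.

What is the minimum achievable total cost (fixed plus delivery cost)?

Open {#3, #4}: assign each demand point to its cheapest open site.
  C1→#3 19×3=57, C2→#4 10×7=70, C3→#4 18×5=90, C4→#3 3×8=24
  delivery cost 241, fixed 19 → total 260.
Compare {#2, #3, #4}: delivery cost 235 + fixed 29 = 264.
Compare {#3, #4, #5}: delivery cost 241 + fixed 26 = 267.
Compare {#2, #3, #4, #5}: delivery cost 235 + fixed 36 = 271.
All other subsets cost ≥ 264. Minimum total cost: 260.

260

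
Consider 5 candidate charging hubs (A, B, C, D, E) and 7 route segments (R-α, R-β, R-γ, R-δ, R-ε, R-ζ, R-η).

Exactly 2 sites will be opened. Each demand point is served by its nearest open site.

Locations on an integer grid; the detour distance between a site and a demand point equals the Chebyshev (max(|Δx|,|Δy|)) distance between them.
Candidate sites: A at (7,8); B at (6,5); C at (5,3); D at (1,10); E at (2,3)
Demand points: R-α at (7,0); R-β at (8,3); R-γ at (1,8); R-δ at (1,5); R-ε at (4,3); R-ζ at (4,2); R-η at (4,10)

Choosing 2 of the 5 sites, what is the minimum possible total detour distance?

Open {C, D}.
  R-α→C 3, R-β→C 3, R-γ→D 2, R-δ→C 4, R-ε→C 1, R-ζ→C 1, R-η→D 3  ⇒ total 17.
Compare {A, C}: total 20.
Compare {B, C}: total 21.
No size-2 selection does better; minimum is 17.

17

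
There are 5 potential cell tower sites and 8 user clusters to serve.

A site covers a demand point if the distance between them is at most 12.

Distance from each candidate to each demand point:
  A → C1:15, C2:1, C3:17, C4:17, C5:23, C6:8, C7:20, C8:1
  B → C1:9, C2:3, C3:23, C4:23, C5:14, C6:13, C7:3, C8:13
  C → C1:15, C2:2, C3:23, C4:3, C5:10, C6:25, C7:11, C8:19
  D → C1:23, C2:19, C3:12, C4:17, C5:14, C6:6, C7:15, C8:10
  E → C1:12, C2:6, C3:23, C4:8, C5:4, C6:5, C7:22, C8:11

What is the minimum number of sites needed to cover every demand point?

Coverage sets (demand points within 12 of each site):
  A: {C2, C6, C8}
  B: {C1, C2, C7}
  C: {C2, C4, C5, C7}
  D: {C3, C6, C8}
  E: {C1, C2, C4, C5, C6, C8}
No 2 sites suffice: every size-2 union leaves at least one demand point uncovered.
But {B, C, D} covers everything, so the minimum is 3.

3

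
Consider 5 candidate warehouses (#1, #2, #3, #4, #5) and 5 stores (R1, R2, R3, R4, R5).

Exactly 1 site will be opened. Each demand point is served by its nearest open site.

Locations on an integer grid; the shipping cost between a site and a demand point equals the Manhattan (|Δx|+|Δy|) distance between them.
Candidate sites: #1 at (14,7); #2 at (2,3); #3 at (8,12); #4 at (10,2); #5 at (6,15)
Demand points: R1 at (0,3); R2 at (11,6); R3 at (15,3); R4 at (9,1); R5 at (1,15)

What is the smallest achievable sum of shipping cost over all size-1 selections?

46

Open {#4}.
  R1→#4 11, R2→#4 5, R3→#4 6, R4→#4 2, R5→#4 22  ⇒ total 46.
Compare {#2}: total 49.
Compare {#1}: total 59.
No size-1 selection does better; minimum is 46.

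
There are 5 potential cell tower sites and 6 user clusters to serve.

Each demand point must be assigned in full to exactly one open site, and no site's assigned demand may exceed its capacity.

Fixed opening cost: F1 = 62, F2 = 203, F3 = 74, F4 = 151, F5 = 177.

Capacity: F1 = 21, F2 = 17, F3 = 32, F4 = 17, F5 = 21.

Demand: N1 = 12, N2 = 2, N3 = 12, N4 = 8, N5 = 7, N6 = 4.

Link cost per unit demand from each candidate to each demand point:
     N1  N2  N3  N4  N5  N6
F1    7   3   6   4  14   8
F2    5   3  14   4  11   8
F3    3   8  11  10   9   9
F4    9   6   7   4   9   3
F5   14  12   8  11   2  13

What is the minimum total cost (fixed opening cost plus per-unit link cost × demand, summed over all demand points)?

Open {F1, F3}; cheapest assignment that respects the capacities:
  F1 (cap 21, load 20): N3, N4 — cost 12×6 + 8×4 = 104
  F3 (cap 32, load 25): N1, N2, N5, N6 — cost 12×3 + 2×8 + 7×9 + 4×9 = 151
  Shipping 255, fixed 136 → total 391.
  Any other capacity-feasible assignment to {F1, F3} ships for at least 255.
Compare {F1, F3, F4}: its best feasible assignment gives total 508.
Compare {F3, F4}: its best feasible assignment gives total 512.
Every other set of open sites that can feasibly serve all demand totals ≥ 508 even under its best assignment. Minimum: 391.

391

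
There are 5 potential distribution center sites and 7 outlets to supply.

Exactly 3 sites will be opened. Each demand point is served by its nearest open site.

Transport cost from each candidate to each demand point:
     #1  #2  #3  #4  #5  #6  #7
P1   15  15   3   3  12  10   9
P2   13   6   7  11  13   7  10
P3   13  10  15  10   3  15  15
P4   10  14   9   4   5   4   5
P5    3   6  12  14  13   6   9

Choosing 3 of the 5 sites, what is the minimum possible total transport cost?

29

Open {P1, P4, P5}.
  #1→P5 3, #2→P5 6, #3→P1 3, #4→P1 3, #5→P4 5, #6→P4 4, #7→P4 5  ⇒ total 29.
Compare {P1, P3, P5}: total 33.
Compare {P2, P4, P5}: total 34.
No size-3 selection does better; minimum is 29.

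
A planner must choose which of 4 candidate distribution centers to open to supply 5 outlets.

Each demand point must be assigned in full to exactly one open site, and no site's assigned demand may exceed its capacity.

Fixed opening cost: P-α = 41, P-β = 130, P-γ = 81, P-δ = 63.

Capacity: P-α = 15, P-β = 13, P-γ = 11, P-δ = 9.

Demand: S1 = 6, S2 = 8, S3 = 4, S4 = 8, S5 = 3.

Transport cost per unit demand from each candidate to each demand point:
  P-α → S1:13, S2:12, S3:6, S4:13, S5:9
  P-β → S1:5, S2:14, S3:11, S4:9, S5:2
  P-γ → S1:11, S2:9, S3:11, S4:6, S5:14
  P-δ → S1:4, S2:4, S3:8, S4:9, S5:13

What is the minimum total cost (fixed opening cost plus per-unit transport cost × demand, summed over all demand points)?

Open {P-α, P-γ, P-δ}; cheapest assignment that respects the capacities:
  P-α (cap 15, load 13): S1, S3, S5 — cost 6×13 + 4×6 + 3×9 = 129
  P-γ (cap 11, load 8): S4 — cost 8×6 = 48
  P-δ (cap 9, load 8): S2 — cost 8×4 = 32
  Shipping 209, fixed 185 → total 394.
  Any other capacity-feasible assignment to {P-α, P-γ, P-δ} ships for at least 209.
Compare {P-α, P-β, P-δ}: its best feasible assignment gives total 430.
Compare {P-β, P-γ, P-δ}: its best feasible assignment gives total 434.
Every other set of open sites that can feasibly serve all demand totals ≥ 430 even under its best assignment. Minimum: 394.

394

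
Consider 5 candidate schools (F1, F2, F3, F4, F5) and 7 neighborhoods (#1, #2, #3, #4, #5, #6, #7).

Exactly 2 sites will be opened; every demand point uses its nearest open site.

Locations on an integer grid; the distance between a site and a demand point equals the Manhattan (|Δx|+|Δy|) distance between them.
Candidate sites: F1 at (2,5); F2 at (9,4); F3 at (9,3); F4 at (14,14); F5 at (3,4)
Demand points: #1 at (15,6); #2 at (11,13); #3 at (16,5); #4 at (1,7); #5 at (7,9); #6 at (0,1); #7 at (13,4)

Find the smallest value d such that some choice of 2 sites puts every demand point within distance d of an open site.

11

Open {F1, F2}.
  Farthest demand point is #2 at distance 11 (to F2); all others are ≤ 11.
With {F1, F4} the worst case is 11.
With {F2, F3} the worst case is 11.
No size-2 selection achieves below 11.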